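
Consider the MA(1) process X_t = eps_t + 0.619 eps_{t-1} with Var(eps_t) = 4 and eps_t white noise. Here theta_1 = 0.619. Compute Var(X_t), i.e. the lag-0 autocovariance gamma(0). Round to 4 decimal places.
\gamma(0) = 5.5326

For an MA(q) process X_t = eps_t + sum_i theta_i eps_{t-i} with
Var(eps_t) = sigma^2, the variance is
  gamma(0) = sigma^2 * (1 + sum_i theta_i^2).
  sum_i theta_i^2 = (0.619)^2 = 0.383161.
  gamma(0) = 4 * (1 + 0.383161) = 4 * 1.383161 = 5.532644, which rounds to 5.5326.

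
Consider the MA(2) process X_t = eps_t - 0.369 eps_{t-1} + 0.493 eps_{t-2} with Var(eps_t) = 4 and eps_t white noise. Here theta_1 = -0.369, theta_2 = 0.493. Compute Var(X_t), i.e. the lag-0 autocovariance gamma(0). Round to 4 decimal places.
\gamma(0) = 5.5168

For an MA(q) process X_t = eps_t + sum_i theta_i eps_{t-i} with
Var(eps_t) = sigma^2, the variance is
  gamma(0) = sigma^2 * (1 + sum_i theta_i^2).
  sum_i theta_i^2 = (-0.369)^2 + (0.493)^2 = 0.136161 + 0.243049 = 0.37921.
  gamma(0) = 4 * (1 + 0.37921) = 4 * 1.37921 = 5.51684, which rounds to 5.5168.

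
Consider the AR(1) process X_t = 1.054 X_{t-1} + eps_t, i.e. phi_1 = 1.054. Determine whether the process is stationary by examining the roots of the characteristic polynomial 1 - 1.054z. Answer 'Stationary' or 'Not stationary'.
\text{Not stationary}

The AR(p) characteristic polynomial is P(z) = 1 - 1.054z.
Stationarity requires all roots to lie outside the unit circle, i.e. |z| > 1 for every root.
This is linear in z: 1 + (-1.054) z = 0  =>  z = -1/(-1.054) = 0.948767,  |z| = 0.948767.
Moduli of all roots: 0.9488.
All moduli strictly greater than 1? No.
Verdict: Not stationary.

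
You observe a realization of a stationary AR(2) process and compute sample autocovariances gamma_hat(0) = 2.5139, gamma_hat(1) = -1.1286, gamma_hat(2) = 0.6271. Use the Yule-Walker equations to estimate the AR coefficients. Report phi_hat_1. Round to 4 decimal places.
\hat\phi_{1} = -0.4220

The Yule-Walker equations for an AR(p) process read, in matrix form,
  Gamma_p phi = r_p,   with   (Gamma_p)_{ij} = gamma(|i - j|),
                       (r_p)_i = gamma(i),   i,j = 1..p.
Substitute the sample gammas (Toeplitz matrix and right-hand side of size 2):
  Gamma_p = [[2.5139, -1.1286], [-1.1286, 2.5139]]
  r_p     = [-1.1286, 0.6271]
Written out:
  2.5139 phi_1 - 1.1286 phi_2 = -1.1286
  -1.1286 phi_1 + 2.5139 phi_2 = 0.6271
Solve by Cramer's rule:
  det = gamma(0)^2 - gamma(1)^2 = (2.5139)^2 - (-1.1286)^2 = 6.31969321 - 1.27373796 = 5.04595525
  phi_hat_1 = [gamma(1) gamma(0) - gamma(1) gamma(2)] / det = [(-1.1286)(2.5139) - (-1.1286)(0.6271)] / 5.04595525 = -2.12944248 / 5.04595525 = -0.422
  phi_hat_2 = [gamma(0) gamma(2) - gamma(1)^2] / det = [(2.5139)(0.6271) - (-1.1286)^2] / 5.04595525 = 0.30272873 / 5.04595525 = 0.06
So phi_hat = [-0.4220, 0.0600].
Therefore phi_hat_1 = -0.4220.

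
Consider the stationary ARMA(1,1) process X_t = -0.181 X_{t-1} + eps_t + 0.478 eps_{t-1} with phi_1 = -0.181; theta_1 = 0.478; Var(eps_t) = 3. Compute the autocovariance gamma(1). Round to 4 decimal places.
\gamma(1) = 0.8415

Multiply the model equation by X_{t-k} and take expectations. With theta_0 = psi_0 = 1 and psi_j the MA(infinity) weights, this gives
  gamma(k) - sum_i phi_i gamma(k-i) = c_k,
  c_k = sigma^2 * sum_{j=k..q} theta_j psi_{j-k}   (c_k = 0 for k > q),
using gamma(-m) = gamma(m).
psi-weights needed (psi_j = theta_j + sum_i phi_i psi_{j-i}):
  psi_1 = theta_1 + phi_1 = 0.478 + (-0.181) = 0.297
Right-hand sides:
  c_0 = sigma^2 (1 + theta_1 psi_1) = 3 * (1 + (0.478)(0.297)) = 3 * 1.141966 = 3.425898
  c_1 = sigma^2 theta_1 = 3 * (0.478) = 1.434
  c_2 = 0
Equations for k = 0 and k = 1 (AR order 1):
  gamma(0) = phi_1 gamma(1) + c_0
  gamma(1) = phi_1 gamma(0) + c_1
Substituting the second into the first: gamma(0) (1 - phi_1^2) = c_0 + phi_1 c_1, so
  gamma(0) = (c_0 + phi_1 c_1) / (1 - phi_1^2) = (3.425898 + (-0.181)(1.434)) / (1 - (-0.181)^2) = 3.166344 / 0.967239 = 3.27359.
  gamma(1) = phi_1 gamma(0) + c_1 = (-0.181)(3.27359) + (1.434) = 0.84148.
Therefore gamma(1) = 0.8415 (to 4 decimal places).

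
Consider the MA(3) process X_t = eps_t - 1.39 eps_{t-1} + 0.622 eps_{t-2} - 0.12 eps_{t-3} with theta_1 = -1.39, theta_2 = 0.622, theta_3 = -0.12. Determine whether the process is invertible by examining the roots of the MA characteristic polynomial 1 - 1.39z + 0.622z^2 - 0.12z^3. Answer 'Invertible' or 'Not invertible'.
\text{Invertible}

The MA(q) characteristic polynomial is P(z) = 1 - 1.39z + 0.622z^2 - 0.12z^3.
Invertibility requires all roots to lie outside the unit circle, i.e. |z| > 1 for every root.
Degree 3: look for a simple real root z0 first, then factor out (1 - z/z0) and solve the remaining quadratic.
Testing z0 = 1.25: P(1.25) = 1 + (-1.39)(1.25) + (0.622)(1.25)^2 + (-0.12)(1.25)^3
  = 1 + (-1.7375) + (0.971875) + (-0.234375) = 0.  So z_0 = 1.25 is a root, |z_0| = 1.25.
Divide out the factor (1 - 0.8 z) = (1 - z/z0) (since 1/z0 = 0.8):
  P(z) = (1 - 0.8 z)(1 + (-0.59) z + (0.15) z^2)
  [check: z-coef -0.59 - (0.8) = -1.39; z^2-coef 0.15 - (0.8)(-0.59) = 0.622; z^3-coef -(0.8)(0.15) = -0.12.]
Remaining roots from the quadratic factor 1 + (-0.59) z + (0.15) z^2:
  Set 1 + (-0.59) z + (0.15) z^2 = 0, i.e. a z^2 + b z + c = 0 with a = 0.15, b = -0.59, c = 1.
  Discriminant D = b^2 - 4ac = (-0.59)^2 - 4*(0.15)*1 = 0.3481 - (0.6) = -0.2519.
  D < 0, so the roots are the complex-conjugate pair z = (-b +/- i sqrt(-D)) / (2a) = 1.9667 +/- 1.673i.
  For a conjugate pair |z|^2 = z * conj(z) = (product of roots) = c/a = 1/(0.15) = 6.666667, so |z| = sqrt(6.666667) = 2.582 for both roots.
Moduli of all roots: 1.2500, 2.5820, 2.5820.
All moduli strictly greater than 1? Yes.
Verdict: Invertible.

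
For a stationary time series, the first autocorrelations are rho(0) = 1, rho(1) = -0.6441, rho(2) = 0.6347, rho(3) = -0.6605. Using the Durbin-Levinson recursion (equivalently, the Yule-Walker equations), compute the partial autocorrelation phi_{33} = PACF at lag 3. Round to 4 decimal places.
\phi_{33} = -0.3249

The PACF at lag k is phi_{kk}, the last component of the solution
to the Yule-Walker system G_k phi = r_k where
  (G_k)_{ij} = rho(|i - j|), (r_k)_i = rho(i), i,j = 1..k.
Equivalently, Durbin-Levinson gives phi_{kk} iteratively:
  phi_{11} = rho(1)
  phi_{kk} = [rho(k) - sum_{j=1..k-1} phi_{k-1,j} rho(k-j)]
            / [1 - sum_{j=1..k-1} phi_{k-1,j} rho(j)],
  phi_{k,j} = phi_{k-1,j} - phi_{kk} phi_{k-1,k-j},  j = 1..k-1.
Step k = 1:
  phi_11 = rho(1) = -0.6441.
Step k = 2:
  phi_22 = [rho(2) - phi_11 rho(1)] / [1 - phi_11 rho(1)] = [0.6347 - (-0.6441)(-0.6441)] / [1 - (-0.6441)(-0.6441)]
         = 0.21983519 / 0.58513519 = 0.3757.
  Update: phi_21 = phi_11 - phi_22 phi_11 = -0.6441 - (0.3757)(-0.6441) = -0.402112.
Step k = 3:
  phi_33 = [rho(3) - phi_21 rho(2) - phi_22 rho(1)] / [1 - phi_21 rho(1) - phi_22 rho(2)]
    numerator   = -0.6605 - (-0.402112)(0.6347) - (0.3757)(-0.6441) = -0.16329142
    denominator = 1 - (-0.402112)(-0.6441) - (0.3757)(0.6347) = 0.50254315
  phi_33 = -0.16329142 / 0.50254315 = -0.3249.
Therefore phi_{33} = -0.3249.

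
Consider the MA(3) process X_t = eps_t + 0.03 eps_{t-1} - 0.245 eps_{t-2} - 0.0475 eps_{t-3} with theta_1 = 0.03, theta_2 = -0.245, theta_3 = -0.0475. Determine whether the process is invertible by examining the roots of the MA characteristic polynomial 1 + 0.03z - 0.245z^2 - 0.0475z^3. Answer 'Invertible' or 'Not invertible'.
\text{Invertible}

The MA(q) characteristic polynomial is P(z) = 1 + 0.03z - 0.245z^2 - 0.0475z^3.
Invertibility requires all roots to lie outside the unit circle, i.e. |z| > 1 for every root.
Degree 3: look for a simple real root z0 first, then factor out (1 - z/z0) and solve the remaining quadratic.
Testing z0 = -4: P(-4) = 1 + (0.03)(-4) + (-0.245)(-4)^2 + (-0.0475)(-4)^3
  = 1 + (-0.12) + (-3.92) + (3.04) = 0.  So z_0 = -4 is a root, |z_0| = 4.
Divide out the factor (1 + 0.25 z) = (1 - z/z0) (since 1/z0 = -0.25):
  P(z) = (1 + 0.25 z)(1 + (-0.22) z + (-0.19) z^2)
  [check: z-coef -0.22 - (-0.25) = 0.03; z^2-coef -0.19 - (-0.25)(-0.22) = -0.245; z^3-coef -(-0.25)(-0.19) = -0.0475.]
Remaining roots from the quadratic factor 1 + (-0.22) z + (-0.19) z^2:
  Set 1 + (-0.22) z + (-0.19) z^2 = 0, i.e. a z^2 + b z + c = 0 with a = -0.19, b = -0.22, c = 1.
  Discriminant D = b^2 - 4ac = (-0.22)^2 - 4*(-0.19)*1 = 0.0484 - (-0.76) = 0.8084.
  D >= 0, so the roots are real: z = (-b +/- sqrt(D)) / (2a) = (0.22 +/- 0.899111) / (-0.38).
    z_1 = (0.22 + 0.899111) / (-0.38) = -2.945,   |z_1| = 2.945.
    z_2 = (0.22 - 0.899111) / (-0.38) = 1.7871,   |z_2| = 1.7871.
Moduli of all roots: 4.0000, 2.9450, 1.7871.
All moduli strictly greater than 1? Yes.
Verdict: Invertible.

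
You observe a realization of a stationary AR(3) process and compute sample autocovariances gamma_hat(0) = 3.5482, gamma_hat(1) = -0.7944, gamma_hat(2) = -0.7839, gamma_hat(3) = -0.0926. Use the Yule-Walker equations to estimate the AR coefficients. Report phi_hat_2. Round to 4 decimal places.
\hat\phi_{2} = -0.3360

The Yule-Walker equations for an AR(p) process read, in matrix form,
  Gamma_p phi = r_p,   with   (Gamma_p)_{ij} = gamma(|i - j|),
                       (r_p)_i = gamma(i),   i,j = 1..p.
Substitute the sample gammas (Toeplitz matrix and right-hand side of size 3):
  Gamma_p = [[3.5482, -0.7944, -0.7839], [-0.7944, 3.5482, -0.7944], [-0.7839, -0.7944, 3.5482]]
  r_p     = [-0.7944, -0.7839, -0.0926]
Written out (R1..R3):
  (R1) 3.5482 phi_1 - 0.7944 phi_2 - 0.7839 phi_3 = -0.7944
  (R2) -0.7944 phi_1 + 3.5482 phi_2 - 0.7944 phi_3 = -0.7839
  (R3) -0.7839 phi_1 - 0.7944 phi_2 + 3.5482 phi_3 = -0.0926
Gaussian elimination:
  R2 <- R2 - (-0.7944/3.5482) R1 = R2 - (-0.223888) R1:  3.370343 phi_2 - 0.969906 phi_3 = -0.961757
  R3 <- R3 - (-0.7839/3.5482) R1 = R3 - (-0.220929) R1:  -0.969906 phi_2 + 3.375014 phi_3 = -0.268106
  R3 <- R3 - (-0.969906/3.370343) R2 = R3 - (-0.287777) R2:  3.095898 phi_3 = -0.544877
Back-substitution:
  phi_hat_3 = -0.544877 / 3.095898 = -0.176
  phi_hat_2 = (-0.961757 - (-0.969906)(-0.176)) / 3.370343 = -0.336007
  phi_hat_1 = (-0.7944 - (-0.7944)(-0.336007) - (-0.7839)(-0.176)) / 3.5482 = -0.338
So phi_hat = [-0.3380, -0.3360, -0.1760].
Therefore phi_hat_2 = -0.3360.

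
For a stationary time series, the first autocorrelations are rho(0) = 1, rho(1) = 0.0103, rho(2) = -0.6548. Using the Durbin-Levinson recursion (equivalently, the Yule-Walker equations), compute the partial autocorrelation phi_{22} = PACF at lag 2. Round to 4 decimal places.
\phi_{22} = -0.6550

The PACF at lag k is phi_{kk}, the last component of the solution
to the Yule-Walker system G_k phi = r_k where
  (G_k)_{ij} = rho(|i - j|), (r_k)_i = rho(i), i,j = 1..k.
Equivalently, Durbin-Levinson gives phi_{kk} iteratively:
  phi_{11} = rho(1)
  phi_{kk} = [rho(k) - sum_{j=1..k-1} phi_{k-1,j} rho(k-j)]
            / [1 - sum_{j=1..k-1} phi_{k-1,j} rho(j)],
  phi_{k,j} = phi_{k-1,j} - phi_{kk} phi_{k-1,k-j},  j = 1..k-1.
Step k = 1:
  phi_11 = rho(1) = 0.0103.
Step k = 2:
  phi_22 = [rho(2) - phi_11 rho(1)] / [1 - phi_11 rho(1)] = [-0.6548 - (0.0103)(0.0103)] / [1 - (0.0103)(0.0103)]
         = -0.65490609 / 0.99989391 = -0.655.
Therefore phi_{22} = -0.6550.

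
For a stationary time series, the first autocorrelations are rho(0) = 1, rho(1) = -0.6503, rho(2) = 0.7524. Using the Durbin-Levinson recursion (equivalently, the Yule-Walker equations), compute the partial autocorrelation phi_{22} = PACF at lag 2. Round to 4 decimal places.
\phi_{22} = 0.5710

The PACF at lag k is phi_{kk}, the last component of the solution
to the Yule-Walker system G_k phi = r_k where
  (G_k)_{ij} = rho(|i - j|), (r_k)_i = rho(i), i,j = 1..k.
Equivalently, Durbin-Levinson gives phi_{kk} iteratively:
  phi_{11} = rho(1)
  phi_{kk} = [rho(k) - sum_{j=1..k-1} phi_{k-1,j} rho(k-j)]
            / [1 - sum_{j=1..k-1} phi_{k-1,j} rho(j)],
  phi_{k,j} = phi_{k-1,j} - phi_{kk} phi_{k-1,k-j},  j = 1..k-1.
Step k = 1:
  phi_11 = rho(1) = -0.6503.
Step k = 2:
  phi_22 = [rho(2) - phi_11 rho(1)] / [1 - phi_11 rho(1)] = [0.7524 - (-0.6503)(-0.6503)] / [1 - (-0.6503)(-0.6503)]
         = 0.32950991 / 0.57710991 = 0.571.
Therefore phi_{22} = 0.5710.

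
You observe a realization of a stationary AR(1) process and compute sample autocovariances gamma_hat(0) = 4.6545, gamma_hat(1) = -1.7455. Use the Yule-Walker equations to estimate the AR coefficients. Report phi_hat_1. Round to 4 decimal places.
\hat\phi_{1} = -0.3750

The Yule-Walker equations for an AR(p) process read, in matrix form,
  Gamma_p phi = r_p,   with   (Gamma_p)_{ij} = gamma(|i - j|),
                       (r_p)_i = gamma(i),   i,j = 1..p.
Substitute the sample gammas (Toeplitz matrix and right-hand side of size 1):
  Gamma_p = [[4.6545]]
  r_p     = [-1.7455]
With p = 1 this is the single equation gamma(0) phi_1 = gamma(1):
  phi_hat_1 = gamma(1) / gamma(0) = -1.7455 / 4.6545 = -0.3750.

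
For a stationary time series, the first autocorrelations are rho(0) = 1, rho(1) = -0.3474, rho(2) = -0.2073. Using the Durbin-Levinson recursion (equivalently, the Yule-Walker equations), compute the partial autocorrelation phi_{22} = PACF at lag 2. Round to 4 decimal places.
\phi_{22} = -0.3730

The PACF at lag k is phi_{kk}, the last component of the solution
to the Yule-Walker system G_k phi = r_k where
  (G_k)_{ij} = rho(|i - j|), (r_k)_i = rho(i), i,j = 1..k.
Equivalently, Durbin-Levinson gives phi_{kk} iteratively:
  phi_{11} = rho(1)
  phi_{kk} = [rho(k) - sum_{j=1..k-1} phi_{k-1,j} rho(k-j)]
            / [1 - sum_{j=1..k-1} phi_{k-1,j} rho(j)],
  phi_{k,j} = phi_{k-1,j} - phi_{kk} phi_{k-1,k-j},  j = 1..k-1.
Step k = 1:
  phi_11 = rho(1) = -0.3474.
Step k = 2:
  phi_22 = [rho(2) - phi_11 rho(1)] / [1 - phi_11 rho(1)] = [-0.2073 - (-0.3474)(-0.3474)] / [1 - (-0.3474)(-0.3474)]
         = -0.32798676 / 0.87931324 = -0.373.
Therefore phi_{22} = -0.3730.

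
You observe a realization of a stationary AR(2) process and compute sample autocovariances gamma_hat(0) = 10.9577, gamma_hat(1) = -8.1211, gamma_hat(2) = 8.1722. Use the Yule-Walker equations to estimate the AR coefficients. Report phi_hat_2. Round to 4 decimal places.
\hat\phi_{2} = 0.4360

The Yule-Walker equations for an AR(p) process read, in matrix form,
  Gamma_p phi = r_p,   with   (Gamma_p)_{ij} = gamma(|i - j|),
                       (r_p)_i = gamma(i),   i,j = 1..p.
Substitute the sample gammas (Toeplitz matrix and right-hand side of size 2):
  Gamma_p = [[10.9577, -8.1211], [-8.1211, 10.9577]]
  r_p     = [-8.1211, 8.1722]
Written out:
  10.9577 phi_1 - 8.1211 phi_2 = -8.1211
  -8.1211 phi_1 + 10.9577 phi_2 = 8.1722
Solve by Cramer's rule:
  det = gamma(0)^2 - gamma(1)^2 = (10.9577)^2 - (-8.1211)^2 = 120.07118929 - 65.95226521 = 54.11892408
  phi_hat_1 = [gamma(1) gamma(0) - gamma(1) gamma(2)] / det = [(-8.1211)(10.9577) - (-8.1211)(8.1722)] / 54.11892408 = -22.62132405 / 54.11892408 = -0.418
  phi_hat_2 = [gamma(0) gamma(2) - gamma(1)^2] / det = [(10.9577)(8.1722) - (-8.1211)^2] / 54.11892408 = 23.59625073 / 54.11892408 = 0.436
So phi_hat = [-0.4180, 0.4360].
Therefore phi_hat_2 = 0.4360.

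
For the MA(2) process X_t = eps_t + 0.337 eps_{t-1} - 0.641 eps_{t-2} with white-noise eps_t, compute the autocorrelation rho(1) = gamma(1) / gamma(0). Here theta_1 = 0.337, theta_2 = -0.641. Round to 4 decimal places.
\rho(1) = 0.0794

For an MA(q) process with theta_0 = 1, the autocovariance is
  gamma(k) = sigma^2 * sum_{i=0..q-k} theta_i * theta_{i+k},
and rho(k) = gamma(k) / gamma(0). Sigma^2 cancels.
  numerator   = (1)*(0.337) + (0.337)*(-0.641) = 0.120983.
  denominator = (1)^2 + (0.337)^2 + (-0.641)^2 = 1.52445.
  rho(1) = 0.120983 / 1.52445 = 0.0794.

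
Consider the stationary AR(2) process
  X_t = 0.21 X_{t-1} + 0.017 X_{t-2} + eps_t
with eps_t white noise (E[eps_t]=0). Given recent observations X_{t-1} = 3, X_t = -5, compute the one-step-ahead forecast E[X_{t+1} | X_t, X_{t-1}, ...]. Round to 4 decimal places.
E[X_{t+1} \mid \mathcal F_t] = -0.9990

For an AR(p) model X_t = c + sum_i phi_i X_{t-i} + eps_t, the
one-step-ahead conditional mean is
  E[X_{t+1} | X_t, ...] = c + sum_i phi_i X_{t+1-i}.
Substitute known values:
  E[X_{t+1} | ...] = (0.21) * (-5) + (0.017) * (3)
                   = -0.9990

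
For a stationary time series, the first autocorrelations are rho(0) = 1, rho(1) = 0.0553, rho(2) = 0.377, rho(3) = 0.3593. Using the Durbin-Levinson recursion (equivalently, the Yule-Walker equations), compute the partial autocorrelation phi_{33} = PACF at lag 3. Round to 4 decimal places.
\phi_{33} = 0.3800

The PACF at lag k is phi_{kk}, the last component of the solution
to the Yule-Walker system G_k phi = r_k where
  (G_k)_{ij} = rho(|i - j|), (r_k)_i = rho(i), i,j = 1..k.
Equivalently, Durbin-Levinson gives phi_{kk} iteratively:
  phi_{11} = rho(1)
  phi_{kk} = [rho(k) - sum_{j=1..k-1} phi_{k-1,j} rho(k-j)]
            / [1 - sum_{j=1..k-1} phi_{k-1,j} rho(j)],
  phi_{k,j} = phi_{k-1,j} - phi_{kk} phi_{k-1,k-j},  j = 1..k-1.
Step k = 1:
  phi_11 = rho(1) = 0.0553.
Step k = 2:
  phi_22 = [rho(2) - phi_11 rho(1)] / [1 - phi_11 rho(1)] = [0.377 - (0.0553)(0.0553)] / [1 - (0.0553)(0.0553)]
         = 0.37394191 / 0.99694191 = 0.375089.
  Update: phi_21 = phi_11 - phi_22 phi_11 = 0.0553 - (0.375089)(0.0553) = 0.034558.
Step k = 3:
  phi_33 = [rho(3) - phi_21 rho(2) - phi_22 rho(1)] / [1 - phi_21 rho(1) - phi_22 rho(2)]
    numerator   = 0.3593 - (0.034558)(0.377) - (0.375089)(0.0553) = 0.32552937
    denominator = 1 - (0.034558)(0.0553) - (0.375089)(0.377) = 0.85668043
  phi_33 = 0.32552937 / 0.85668043 = 0.38.
Therefore phi_{33} = 0.3800.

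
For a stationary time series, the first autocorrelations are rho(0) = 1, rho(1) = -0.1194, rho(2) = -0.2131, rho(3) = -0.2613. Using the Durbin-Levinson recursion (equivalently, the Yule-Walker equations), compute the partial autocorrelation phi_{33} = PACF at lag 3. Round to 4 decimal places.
\phi_{33} = -0.3430

The PACF at lag k is phi_{kk}, the last component of the solution
to the Yule-Walker system G_k phi = r_k where
  (G_k)_{ij} = rho(|i - j|), (r_k)_i = rho(i), i,j = 1..k.
Equivalently, Durbin-Levinson gives phi_{kk} iteratively:
  phi_{11} = rho(1)
  phi_{kk} = [rho(k) - sum_{j=1..k-1} phi_{k-1,j} rho(k-j)]
            / [1 - sum_{j=1..k-1} phi_{k-1,j} rho(j)],
  phi_{k,j} = phi_{k-1,j} - phi_{kk} phi_{k-1,k-j},  j = 1..k-1.
Step k = 1:
  phi_11 = rho(1) = -0.1194.
Step k = 2:
  phi_22 = [rho(2) - phi_11 rho(1)] / [1 - phi_11 rho(1)] = [-0.2131 - (-0.1194)(-0.1194)] / [1 - (-0.1194)(-0.1194)]
         = -0.22735636 / 0.98574364 = -0.230645.
  Update: phi_21 = phi_11 - phi_22 phi_11 = -0.1194 - (-0.230645)(-0.1194) = -0.146939.
Step k = 3:
  phi_33 = [rho(3) - phi_21 rho(2) - phi_22 rho(1)] / [1 - phi_21 rho(1) - phi_22 rho(2)]
    numerator   = -0.2613 - (-0.146939)(-0.2131) - (-0.230645)(-0.1194) = -0.32015165
    denominator = 1 - (-0.146939)(-0.1194) - (-0.230645)(-0.2131) = 0.93330514
  phi_33 = -0.32015165 / 0.93330514 = -0.343.
Therefore phi_{33} = -0.3430.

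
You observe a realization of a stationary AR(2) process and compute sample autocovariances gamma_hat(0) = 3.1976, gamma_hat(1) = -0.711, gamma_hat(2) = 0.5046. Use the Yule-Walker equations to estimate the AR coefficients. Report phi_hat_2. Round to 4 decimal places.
\hat\phi_{2} = 0.1140

The Yule-Walker equations for an AR(p) process read, in matrix form,
  Gamma_p phi = r_p,   with   (Gamma_p)_{ij} = gamma(|i - j|),
                       (r_p)_i = gamma(i),   i,j = 1..p.
Substitute the sample gammas (Toeplitz matrix and right-hand side of size 2):
  Gamma_p = [[3.1976, -0.711], [-0.711, 3.1976]]
  r_p     = [-0.711, 0.5046]
Written out:
  3.1976 phi_1 - 0.711 phi_2 = -0.711
  -0.711 phi_1 + 3.1976 phi_2 = 0.5046
Solve by Cramer's rule:
  det = gamma(0)^2 - gamma(1)^2 = (3.1976)^2 - (-0.711)^2 = 10.22464576 - 0.505521 = 9.71912476
  phi_hat_1 = [gamma(1) gamma(0) - gamma(1) gamma(2)] / det = [(-0.711)(3.1976) - (-0.711)(0.5046)] / 9.71912476 = -1.914723 / 9.71912476 = -0.197
  phi_hat_2 = [gamma(0) gamma(2) - gamma(1)^2] / det = [(3.1976)(0.5046) - (-0.711)^2] / 9.71912476 = 1.10798796 / 9.71912476 = 0.114
So phi_hat = [-0.1970, 0.1140].
Therefore phi_hat_2 = 0.1140.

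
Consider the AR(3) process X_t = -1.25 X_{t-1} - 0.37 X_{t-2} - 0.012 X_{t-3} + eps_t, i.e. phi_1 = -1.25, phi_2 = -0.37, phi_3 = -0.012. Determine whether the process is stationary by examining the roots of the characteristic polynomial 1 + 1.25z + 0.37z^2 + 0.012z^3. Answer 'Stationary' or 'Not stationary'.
\text{Stationary}

The AR(p) characteristic polynomial is P(z) = 1 + 1.25z + 0.37z^2 + 0.012z^3.
Stationarity requires all roots to lie outside the unit circle, i.e. |z| > 1 for every root.
Degree 3: look for a simple real root z0 first, then factor out (1 - z/z0) and solve the remaining quadratic.
Testing z0 = -2.5: P(-2.5) = 1 + (1.25)(-2.5) + (0.37)(-2.5)^2 + (0.012)(-2.5)^3
  = 1 + (-3.125) + (2.3125) + (-0.1875) = 0.  So z_0 = -2.5 is a root, |z_0| = 2.5.
Divide out the factor (1 + 0.4 z) = (1 - z/z0) (since 1/z0 = -0.4):
  P(z) = (1 + 0.4 z)(1 + (0.85) z + (0.03) z^2)
  [check: z-coef 0.85 - (-0.4) = 1.25; z^2-coef 0.03 - (-0.4)(0.85) = 0.37; z^3-coef -(-0.4)(0.03) = 0.012.]
Remaining roots from the quadratic factor 1 + (0.85) z + (0.03) z^2:
  Set 1 + (0.85) z + (0.03) z^2 = 0, i.e. a z^2 + b z + c = 0 with a = 0.03, b = 0.85, c = 1.
  Discriminant D = b^2 - 4ac = (0.85)^2 - 4*(0.03)*1 = 0.7225 - (0.12) = 0.6025.
  D >= 0, so the roots are real: z = (-b +/- sqrt(D)) / (2a) = (-0.85 +/- 0.776209) / (0.06).
    z_1 = (-0.85 + 0.776209) / (0.06) = -1.2299,   |z_1| = 1.2299.
    z_2 = (-0.85 - 0.776209) / (0.06) = -27.1035,   |z_2| = 27.1035.
Moduli of all roots: 2.5000, 1.2299, 27.1035.
All moduli strictly greater than 1? Yes.
Verdict: Stationary.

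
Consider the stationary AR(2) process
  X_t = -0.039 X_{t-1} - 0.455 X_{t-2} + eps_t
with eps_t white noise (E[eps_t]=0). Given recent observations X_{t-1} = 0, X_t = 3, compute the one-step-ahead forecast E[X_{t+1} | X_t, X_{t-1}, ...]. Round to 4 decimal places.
E[X_{t+1} \mid \mathcal F_t] = -0.1170

For an AR(p) model X_t = c + sum_i phi_i X_{t-i} + eps_t, the
one-step-ahead conditional mean is
  E[X_{t+1} | X_t, ...] = c + sum_i phi_i X_{t+1-i}.
Substitute known values:
  E[X_{t+1} | ...] = (-0.039) * (3) + (-0.455) * (0)
                   = -0.1170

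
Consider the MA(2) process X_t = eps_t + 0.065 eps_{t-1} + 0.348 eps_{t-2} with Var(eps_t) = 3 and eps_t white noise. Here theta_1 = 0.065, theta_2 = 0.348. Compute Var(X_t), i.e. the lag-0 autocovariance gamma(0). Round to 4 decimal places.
\gamma(0) = 3.3760

For an MA(q) process X_t = eps_t + sum_i theta_i eps_{t-i} with
Var(eps_t) = sigma^2, the variance is
  gamma(0) = sigma^2 * (1 + sum_i theta_i^2).
  sum_i theta_i^2 = (0.065)^2 + (0.348)^2 = 0.004225 + 0.121104 = 0.125329.
  gamma(0) = 3 * (1 + 0.125329) = 3 * 1.125329 = 3.375987, which rounds to 3.3760.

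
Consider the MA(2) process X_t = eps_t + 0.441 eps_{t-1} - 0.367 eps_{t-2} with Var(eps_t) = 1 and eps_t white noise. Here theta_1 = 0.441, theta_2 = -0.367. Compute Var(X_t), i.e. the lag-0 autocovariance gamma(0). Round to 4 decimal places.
\gamma(0) = 1.3292

For an MA(q) process X_t = eps_t + sum_i theta_i eps_{t-i} with
Var(eps_t) = sigma^2, the variance is
  gamma(0) = sigma^2 * (1 + sum_i theta_i^2).
  sum_i theta_i^2 = (0.441)^2 + (-0.367)^2 = 0.194481 + 0.134689 = 0.32917.
  gamma(0) = 1 * (1 + 0.32917) = 1 * 1.32917 = 1.32917, which rounds to 1.3292.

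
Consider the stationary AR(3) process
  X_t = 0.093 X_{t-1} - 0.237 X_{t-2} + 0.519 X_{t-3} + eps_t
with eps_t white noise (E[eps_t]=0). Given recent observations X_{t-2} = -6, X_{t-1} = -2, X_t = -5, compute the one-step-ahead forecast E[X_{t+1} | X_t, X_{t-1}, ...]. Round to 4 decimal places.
E[X_{t+1} \mid \mathcal F_t] = -3.1050

For an AR(p) model X_t = c + sum_i phi_i X_{t-i} + eps_t, the
one-step-ahead conditional mean is
  E[X_{t+1} | X_t, ...] = c + sum_i phi_i X_{t+1-i}.
Substitute known values:
  E[X_{t+1} | ...] = (0.093) * (-5) + (-0.237) * (-2) + (0.519) * (-6)
                   = -3.1050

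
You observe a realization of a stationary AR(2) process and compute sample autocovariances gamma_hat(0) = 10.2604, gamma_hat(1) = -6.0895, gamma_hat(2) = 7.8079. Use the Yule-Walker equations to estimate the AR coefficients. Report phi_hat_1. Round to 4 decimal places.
\hat\phi_{1} = -0.2190

The Yule-Walker equations for an AR(p) process read, in matrix form,
  Gamma_p phi = r_p,   with   (Gamma_p)_{ij} = gamma(|i - j|),
                       (r_p)_i = gamma(i),   i,j = 1..p.
Substitute the sample gammas (Toeplitz matrix and right-hand side of size 2):
  Gamma_p = [[10.2604, -6.0895], [-6.0895, 10.2604]]
  r_p     = [-6.0895, 7.8079]
Written out:
  10.2604 phi_1 - 6.0895 phi_2 = -6.0895
  -6.0895 phi_1 + 10.2604 phi_2 = 7.8079
Solve by Cramer's rule:
  det = gamma(0)^2 - gamma(1)^2 = (10.2604)^2 - (-6.0895)^2 = 105.27580816 - 37.08201025 = 68.19379791
  phi_hat_1 = [gamma(1) gamma(0) - gamma(1) gamma(2)] / det = [(-6.0895)(10.2604) - (-6.0895)(7.8079)] / 68.19379791 = -14.93449875 / 68.19379791 = -0.219
  phi_hat_2 = [gamma(0) gamma(2) - gamma(1)^2] / det = [(10.2604)(7.8079) - (-6.0895)^2] / 68.19379791 = 43.03016691 / 68.19379791 = 0.631
So phi_hat = [-0.2190, 0.6310].
Therefore phi_hat_1 = -0.2190.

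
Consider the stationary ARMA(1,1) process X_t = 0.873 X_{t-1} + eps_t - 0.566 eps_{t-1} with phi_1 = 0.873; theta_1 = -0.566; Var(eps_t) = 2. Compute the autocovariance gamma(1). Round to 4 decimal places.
\gamma(1) = 1.3058

Multiply the model equation by X_{t-k} and take expectations. With theta_0 = psi_0 = 1 and psi_j the MA(infinity) weights, this gives
  gamma(k) - sum_i phi_i gamma(k-i) = c_k,
  c_k = sigma^2 * sum_{j=k..q} theta_j psi_{j-k}   (c_k = 0 for k > q),
using gamma(-m) = gamma(m).
psi-weights needed (psi_j = theta_j + sum_i phi_i psi_{j-i}):
  psi_1 = theta_1 + phi_1 = -0.566 + (0.873) = 0.307
Right-hand sides:
  c_0 = sigma^2 (1 + theta_1 psi_1) = 2 * (1 + (-0.566)(0.307)) = 2 * 0.826238 = 1.652476
  c_1 = sigma^2 theta_1 = 2 * (-0.566) = -1.132
  c_2 = 0
Equations for k = 0 and k = 1 (AR order 1):
  gamma(0) = phi_1 gamma(1) + c_0
  gamma(1) = phi_1 gamma(0) + c_1
Substituting the second into the first: gamma(0) (1 - phi_1^2) = c_0 + phi_1 c_1, so
  gamma(0) = (c_0 + phi_1 c_1) / (1 - phi_1^2) = (1.652476 + (0.873)(-1.132)) / (1 - (0.873)^2) = 0.66424 / 0.237871 = 2.792438.
  gamma(1) = phi_1 gamma(0) + c_1 = (0.873)(2.792438) + (-1.132) = 1.305798.
Therefore gamma(1) = 1.3058 (to 4 decimal places).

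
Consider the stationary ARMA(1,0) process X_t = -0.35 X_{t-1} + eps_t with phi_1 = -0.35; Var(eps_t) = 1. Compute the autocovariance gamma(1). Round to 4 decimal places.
\gamma(1) = -0.3989

Multiply the model equation by X_{t-k} and take expectations. With theta_0 = psi_0 = 1 and psi_j the MA(infinity) weights, this gives
  gamma(k) - sum_i phi_i gamma(k-i) = c_k,
  c_k = sigma^2 * sum_{j=k..q} theta_j psi_{j-k}   (c_k = 0 for k > q),
using gamma(-m) = gamma(m).
Pure AR (q = 0): c_0 = sigma^2 = 1, c_k = 0 for k >= 1.
Equations for k = 0 and k = 1 (AR order 1):
  gamma(0) = phi_1 gamma(1) + c_0
  gamma(1) = phi_1 gamma(0) + c_1
Substituting the second into the first: gamma(0) (1 - phi_1^2) = c_0 + phi_1 c_1, so
  gamma(0) = c_0 / (1 - phi_1^2) = 1 / (1 - (-0.35)^2) = 1 / 0.8775 = 1.139601.
  gamma(1) = phi_1 gamma(0) = (-0.35)(1.139601) = -0.39886.
Therefore gamma(1) = -0.3989 (to 4 decimal places).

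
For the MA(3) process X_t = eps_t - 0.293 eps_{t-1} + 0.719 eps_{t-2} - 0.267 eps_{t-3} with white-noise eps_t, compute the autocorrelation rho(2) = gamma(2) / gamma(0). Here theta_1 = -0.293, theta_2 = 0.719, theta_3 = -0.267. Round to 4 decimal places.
\rho(2) = 0.4762

For an MA(q) process with theta_0 = 1, the autocovariance is
  gamma(k) = sigma^2 * sum_{i=0..q-k} theta_i * theta_{i+k},
and rho(k) = gamma(k) / gamma(0). Sigma^2 cancels.
  numerator   = (1)*(0.719) + (-0.293)*(-0.267) = 0.797231.
  denominator = (1)^2 + (-0.293)^2 + (0.719)^2 + (-0.267)^2 = 1.674099.
  rho(2) = 0.797231 / 1.674099 = 0.4762.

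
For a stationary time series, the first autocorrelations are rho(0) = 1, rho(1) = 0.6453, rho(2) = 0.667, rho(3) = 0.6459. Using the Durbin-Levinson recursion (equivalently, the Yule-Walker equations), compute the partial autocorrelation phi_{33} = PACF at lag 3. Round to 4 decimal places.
\phi_{33} = 0.2589

The PACF at lag k is phi_{kk}, the last component of the solution
to the Yule-Walker system G_k phi = r_k where
  (G_k)_{ij} = rho(|i - j|), (r_k)_i = rho(i), i,j = 1..k.
Equivalently, Durbin-Levinson gives phi_{kk} iteratively:
  phi_{11} = rho(1)
  phi_{kk} = [rho(k) - sum_{j=1..k-1} phi_{k-1,j} rho(k-j)]
            / [1 - sum_{j=1..k-1} phi_{k-1,j} rho(j)],
  phi_{k,j} = phi_{k-1,j} - phi_{kk} phi_{k-1,k-j},  j = 1..k-1.
Step k = 1:
  phi_11 = rho(1) = 0.6453.
Step k = 2:
  phi_22 = [rho(2) - phi_11 rho(1)] / [1 - phi_11 rho(1)] = [0.667 - (0.6453)(0.6453)] / [1 - (0.6453)(0.6453)]
         = 0.25058791 / 0.58358791 = 0.429392.
  Update: phi_21 = phi_11 - phi_22 phi_11 = 0.6453 - (0.429392)(0.6453) = 0.368213.
Step k = 3:
  phi_33 = [rho(3) - phi_21 rho(2) - phi_22 rho(1)] / [1 - phi_21 rho(1) - phi_22 rho(2)]
    numerator   = 0.6459 - (0.368213)(0.667) - (0.429392)(0.6453) = 0.12321507
    denominator = 1 - (0.368213)(0.6453) - (0.429392)(0.667) = 0.4759875
  phi_33 = 0.12321507 / 0.4759875 = 0.2589.
Therefore phi_{33} = 0.2589.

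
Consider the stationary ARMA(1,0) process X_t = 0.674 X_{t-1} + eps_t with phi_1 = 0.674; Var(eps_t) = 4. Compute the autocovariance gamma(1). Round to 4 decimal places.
\gamma(1) = 4.9402

Multiply the model equation by X_{t-k} and take expectations. With theta_0 = psi_0 = 1 and psi_j the MA(infinity) weights, this gives
  gamma(k) - sum_i phi_i gamma(k-i) = c_k,
  c_k = sigma^2 * sum_{j=k..q} theta_j psi_{j-k}   (c_k = 0 for k > q),
using gamma(-m) = gamma(m).
Pure AR (q = 0): c_0 = sigma^2 = 4, c_k = 0 for k >= 1.
Equations for k = 0 and k = 1 (AR order 1):
  gamma(0) = phi_1 gamma(1) + c_0
  gamma(1) = phi_1 gamma(0) + c_1
Substituting the second into the first: gamma(0) (1 - phi_1^2) = c_0 + phi_1 c_1, so
  gamma(0) = c_0 / (1 - phi_1^2) = 4 / (1 - (0.674)^2) = 4 / 0.545724 = 7.329712.
  gamma(1) = phi_1 gamma(0) = (0.674)(7.329712) = 4.940226.
Therefore gamma(1) = 4.9402 (to 4 decimal places).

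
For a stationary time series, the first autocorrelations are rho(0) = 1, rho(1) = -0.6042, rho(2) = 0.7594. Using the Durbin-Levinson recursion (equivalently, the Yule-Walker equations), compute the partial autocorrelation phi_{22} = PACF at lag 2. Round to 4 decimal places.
\phi_{22} = 0.6211

The PACF at lag k is phi_{kk}, the last component of the solution
to the Yule-Walker system G_k phi = r_k where
  (G_k)_{ij} = rho(|i - j|), (r_k)_i = rho(i), i,j = 1..k.
Equivalently, Durbin-Levinson gives phi_{kk} iteratively:
  phi_{11} = rho(1)
  phi_{kk} = [rho(k) - sum_{j=1..k-1} phi_{k-1,j} rho(k-j)]
            / [1 - sum_{j=1..k-1} phi_{k-1,j} rho(j)],
  phi_{k,j} = phi_{k-1,j} - phi_{kk} phi_{k-1,k-j},  j = 1..k-1.
Step k = 1:
  phi_11 = rho(1) = -0.6042.
Step k = 2:
  phi_22 = [rho(2) - phi_11 rho(1)] / [1 - phi_11 rho(1)] = [0.7594 - (-0.6042)(-0.6042)] / [1 - (-0.6042)(-0.6042)]
         = 0.39434236 / 0.63494236 = 0.6211.
Therefore phi_{22} = 0.6211.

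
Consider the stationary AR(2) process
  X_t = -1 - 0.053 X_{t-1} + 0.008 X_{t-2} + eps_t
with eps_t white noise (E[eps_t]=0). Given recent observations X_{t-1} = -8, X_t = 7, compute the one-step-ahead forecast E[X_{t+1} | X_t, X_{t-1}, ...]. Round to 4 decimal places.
E[X_{t+1} \mid \mathcal F_t] = -1.4350

For an AR(p) model X_t = c + sum_i phi_i X_{t-i} + eps_t, the
one-step-ahead conditional mean is
  E[X_{t+1} | X_t, ...] = c + sum_i phi_i X_{t+1-i}.
Substitute known values:
  E[X_{t+1} | ...] = -1 + (-0.053) * (7) + (0.008) * (-8)
                   = -1.4350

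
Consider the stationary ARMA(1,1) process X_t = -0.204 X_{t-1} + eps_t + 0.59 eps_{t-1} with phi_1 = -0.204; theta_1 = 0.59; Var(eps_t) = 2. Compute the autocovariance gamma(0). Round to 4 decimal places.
\gamma(0) = 2.3109

Multiply the model equation by X_{t-k} and take expectations. With theta_0 = psi_0 = 1 and psi_j the MA(infinity) weights, this gives
  gamma(k) - sum_i phi_i gamma(k-i) = c_k,
  c_k = sigma^2 * sum_{j=k..q} theta_j psi_{j-k}   (c_k = 0 for k > q),
using gamma(-m) = gamma(m).
psi-weights needed (psi_j = theta_j + sum_i phi_i psi_{j-i}):
  psi_1 = theta_1 + phi_1 = 0.59 + (-0.204) = 0.386
Right-hand sides:
  c_0 = sigma^2 (1 + theta_1 psi_1) = 2 * (1 + (0.59)(0.386)) = 2 * 1.22774 = 2.45548
  c_1 = sigma^2 theta_1 = 2 * (0.59) = 1.18
  c_2 = 0
Equations for k = 0 and k = 1 (AR order 1):
  gamma(0) = phi_1 gamma(1) + c_0
  gamma(1) = phi_1 gamma(0) + c_1
Substituting the second into the first: gamma(0) (1 - phi_1^2) = c_0 + phi_1 c_1, so
  gamma(0) = (c_0 + phi_1 c_1) / (1 - phi_1^2) = (2.45548 + (-0.204)(1.18)) / (1 - (-0.204)^2) = 2.21476 / 0.958384 = 2.310932.
Therefore gamma(0) = 2.3109 (to 4 decimal places).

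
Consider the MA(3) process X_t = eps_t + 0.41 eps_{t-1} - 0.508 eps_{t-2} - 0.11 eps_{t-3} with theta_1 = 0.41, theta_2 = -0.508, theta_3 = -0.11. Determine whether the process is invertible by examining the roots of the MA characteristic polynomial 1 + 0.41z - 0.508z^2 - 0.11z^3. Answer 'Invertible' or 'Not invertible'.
\text{Invertible}

The MA(q) characteristic polynomial is P(z) = 1 + 0.41z - 0.508z^2 - 0.11z^3.
Invertibility requires all roots to lie outside the unit circle, i.e. |z| > 1 for every root.
Degree 3: look for a simple real root z0 first, then factor out (1 - z/z0) and solve the remaining quadratic.
Testing z0 = -5: P(-5) = 1 + (0.41)(-5) + (-0.508)(-5)^2 + (-0.11)(-5)^3
  = 1 + (-2.05) + (-12.7) + (13.75) = 0.  So z_0 = -5 is a root, |z_0| = 5.
Divide out the factor (1 + 0.2 z) = (1 - z/z0) (since 1/z0 = -0.2):
  P(z) = (1 + 0.2 z)(1 + (0.21) z + (-0.55) z^2)
  [check: z-coef 0.21 - (-0.2) = 0.41; z^2-coef -0.55 - (-0.2)(0.21) = -0.508; z^3-coef -(-0.2)(-0.55) = -0.11.]
Remaining roots from the quadratic factor 1 + (0.21) z + (-0.55) z^2:
  Set 1 + (0.21) z + (-0.55) z^2 = 0, i.e. a z^2 + b z + c = 0 with a = -0.55, b = 0.21, c = 1.
  Discriminant D = b^2 - 4ac = (0.21)^2 - 4*(-0.55)*1 = 0.0441 - (-2.2) = 2.2441.
  D >= 0, so the roots are real: z = (-b +/- sqrt(D)) / (2a) = (-0.21 +/- 1.498032) / (-1.1).
    z_1 = (-0.21 + 1.498032) / (-1.1) = -1.1709,   |z_1| = 1.1709.
    z_2 = (-0.21 - 1.498032) / (-1.1) = 1.5528,   |z_2| = 1.5528.
Moduli of all roots: 5.0000, 1.1709, 1.5528.
All moduli strictly greater than 1? Yes.
Verdict: Invertible.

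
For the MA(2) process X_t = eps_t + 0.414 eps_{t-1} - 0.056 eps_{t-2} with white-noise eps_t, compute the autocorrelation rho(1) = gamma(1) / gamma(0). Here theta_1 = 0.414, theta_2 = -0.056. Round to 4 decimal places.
\rho(1) = 0.3327

For an MA(q) process with theta_0 = 1, the autocovariance is
  gamma(k) = sigma^2 * sum_{i=0..q-k} theta_i * theta_{i+k},
and rho(k) = gamma(k) / gamma(0). Sigma^2 cancels.
  numerator   = (1)*(0.414) + (0.414)*(-0.056) = 0.390816.
  denominator = (1)^2 + (0.414)^2 + (-0.056)^2 = 1.174532.
  rho(1) = 0.390816 / 1.174532 = 0.3327.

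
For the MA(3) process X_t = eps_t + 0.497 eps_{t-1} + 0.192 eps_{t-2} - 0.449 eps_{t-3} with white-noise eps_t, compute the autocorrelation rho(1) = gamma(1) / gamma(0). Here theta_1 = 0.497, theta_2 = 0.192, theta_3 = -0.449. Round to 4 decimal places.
\rho(1) = 0.3408

For an MA(q) process with theta_0 = 1, the autocovariance is
  gamma(k) = sigma^2 * sum_{i=0..q-k} theta_i * theta_{i+k},
and rho(k) = gamma(k) / gamma(0). Sigma^2 cancels.
  numerator   = (1)*(0.497) + (0.497)*(0.192) + (0.192)*(-0.449) = 0.506216.
  denominator = (1)^2 + (0.497)^2 + (0.192)^2 + (-0.449)^2 = 1.485474.
  rho(1) = 0.506216 / 1.485474 = 0.3408.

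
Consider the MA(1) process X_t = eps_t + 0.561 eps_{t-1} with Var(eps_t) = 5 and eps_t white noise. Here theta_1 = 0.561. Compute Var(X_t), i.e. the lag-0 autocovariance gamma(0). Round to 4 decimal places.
\gamma(0) = 6.5736

For an MA(q) process X_t = eps_t + sum_i theta_i eps_{t-i} with
Var(eps_t) = sigma^2, the variance is
  gamma(0) = sigma^2 * (1 + sum_i theta_i^2).
  sum_i theta_i^2 = (0.561)^2 = 0.314721.
  gamma(0) = 5 * (1 + 0.314721) = 5 * 1.314721 = 6.573605, which rounds to 6.5736.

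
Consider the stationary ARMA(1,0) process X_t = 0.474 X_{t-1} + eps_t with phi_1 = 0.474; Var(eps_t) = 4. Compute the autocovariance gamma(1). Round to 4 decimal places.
\gamma(1) = 2.4454

Multiply the model equation by X_{t-k} and take expectations. With theta_0 = psi_0 = 1 and psi_j the MA(infinity) weights, this gives
  gamma(k) - sum_i phi_i gamma(k-i) = c_k,
  c_k = sigma^2 * sum_{j=k..q} theta_j psi_{j-k}   (c_k = 0 for k > q),
using gamma(-m) = gamma(m).
Pure AR (q = 0): c_0 = sigma^2 = 4, c_k = 0 for k >= 1.
Equations for k = 0 and k = 1 (AR order 1):
  gamma(0) = phi_1 gamma(1) + c_0
  gamma(1) = phi_1 gamma(0) + c_1
Substituting the second into the first: gamma(0) (1 - phi_1^2) = c_0 + phi_1 c_1, so
  gamma(0) = c_0 / (1 - phi_1^2) = 4 / (1 - (0.474)^2) = 4 / 0.775324 = 5.159133.
  gamma(1) = phi_1 gamma(0) = (0.474)(5.159133) = 2.445429.
Therefore gamma(1) = 2.4454 (to 4 decimal places).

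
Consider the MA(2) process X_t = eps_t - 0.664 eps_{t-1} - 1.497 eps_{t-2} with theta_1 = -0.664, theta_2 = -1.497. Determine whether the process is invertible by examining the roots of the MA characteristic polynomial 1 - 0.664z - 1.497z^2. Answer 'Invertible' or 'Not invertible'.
\text{Not invertible}

The MA(q) characteristic polynomial is P(z) = 1 - 0.664z - 1.497z^2.
Invertibility requires all roots to lie outside the unit circle, i.e. |z| > 1 for every root.
Set 1 + (-0.664) z + (-1.497) z^2 = 0, i.e. a z^2 + b z + c = 0 with a = -1.497, b = -0.664, c = 1.
Discriminant D = b^2 - 4ac = (-0.664)^2 - 4*(-1.497)*1 = 0.440896 - (-5.988) = 6.428896.
D >= 0, so the roots are real: z = (-b +/- sqrt(D)) / (2a) = (0.664 +/- 2.535527) / (-2.994).
  z_1 = (0.664 + 2.535527) / (-2.994) = -1.0686,   |z_1| = 1.0686.
  z_2 = (0.664 - 2.535527) / (-2.994) = 0.6251,   |z_2| = 0.6251.
Moduli of all roots: 1.0686, 0.6251.
All moduli strictly greater than 1? No.
Verdict: Not invertible.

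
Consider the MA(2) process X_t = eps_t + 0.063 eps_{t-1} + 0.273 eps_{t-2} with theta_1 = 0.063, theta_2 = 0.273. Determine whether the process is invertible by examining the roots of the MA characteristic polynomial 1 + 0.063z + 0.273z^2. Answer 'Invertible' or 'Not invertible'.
\text{Invertible}

The MA(q) characteristic polynomial is P(z) = 1 + 0.063z + 0.273z^2.
Invertibility requires all roots to lie outside the unit circle, i.e. |z| > 1 for every root.
Set 1 + (0.063) z + (0.273) z^2 = 0, i.e. a z^2 + b z + c = 0 with a = 0.273, b = 0.063, c = 1.
Discriminant D = b^2 - 4ac = (0.063)^2 - 4*(0.273)*1 = 0.003969 - (1.092) = -1.088031.
D < 0, so the roots are the complex-conjugate pair z = (-b +/- i sqrt(-D)) / (2a) = -0.1154 +/- 1.9104i.
For a conjugate pair |z|^2 = z * conj(z) = (product of roots) = c/a = 1/(0.273) = 3.663004, so |z| = sqrt(3.663004) = 1.9139 for both roots.
Moduli of all roots: 1.9139, 1.9139.
All moduli strictly greater than 1? Yes.
Verdict: Invertible.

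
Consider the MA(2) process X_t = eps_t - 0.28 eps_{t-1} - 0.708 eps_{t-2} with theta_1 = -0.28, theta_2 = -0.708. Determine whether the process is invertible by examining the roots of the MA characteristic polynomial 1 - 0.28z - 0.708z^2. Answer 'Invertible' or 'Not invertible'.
\text{Invertible}

The MA(q) characteristic polynomial is P(z) = 1 - 0.28z - 0.708z^2.
Invertibility requires all roots to lie outside the unit circle, i.e. |z| > 1 for every root.
Set 1 + (-0.28) z + (-0.708) z^2 = 0, i.e. a z^2 + b z + c = 0 with a = -0.708, b = -0.28, c = 1.
Discriminant D = b^2 - 4ac = (-0.28)^2 - 4*(-0.708)*1 = 0.0784 - (-2.832) = 2.9104.
D >= 0, so the roots are real: z = (-b +/- sqrt(D)) / (2a) = (0.28 +/- 1.705989) / (-1.416).
  z_1 = (0.28 + 1.705989) / (-1.416) = -1.4025,   |z_1| = 1.4025.
  z_2 = (0.28 - 1.705989) / (-1.416) = 1.0071,   |z_2| = 1.0071.
Moduli of all roots: 1.4025, 1.0071.
All moduli strictly greater than 1? Yes.
Verdict: Invertible.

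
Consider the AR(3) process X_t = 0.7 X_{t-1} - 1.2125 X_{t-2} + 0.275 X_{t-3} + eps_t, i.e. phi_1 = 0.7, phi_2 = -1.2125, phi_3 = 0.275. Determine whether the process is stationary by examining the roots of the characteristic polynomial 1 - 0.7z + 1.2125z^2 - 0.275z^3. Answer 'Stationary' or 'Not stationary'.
\text{Not stationary}

The AR(p) characteristic polynomial is P(z) = 1 - 0.7z + 1.2125z^2 - 0.275z^3.
Stationarity requires all roots to lie outside the unit circle, i.e. |z| > 1 for every root.
Degree 3: look for a simple real root z0 first, then factor out (1 - z/z0) and solve the remaining quadratic.
Testing z0 = 4: P(4) = 1 + (-0.7)(4) + (1.2125)(4)^2 + (-0.275)(4)^3
  = 1 + (-2.8) + (19.4) + (-17.6) = 0.  So z_0 = 4 is a root, |z_0| = 4.
Divide out the factor (1 - 0.25 z) = (1 - z/z0) (since 1/z0 = 0.25):
  P(z) = (1 - 0.25 z)(1 + (-0.45) z + (1.1) z^2)
  [check: z-coef -0.45 - (0.25) = -0.7; z^2-coef 1.1 - (0.25)(-0.45) = 1.2125; z^3-coef -(0.25)(1.1) = -0.275.]
Remaining roots from the quadratic factor 1 + (-0.45) z + (1.1) z^2:
  Set 1 + (-0.45) z + (1.1) z^2 = 0, i.e. a z^2 + b z + c = 0 with a = 1.1, b = -0.45, c = 1.
  Discriminant D = b^2 - 4ac = (-0.45)^2 - 4*(1.1)*1 = 0.2025 - (4.4) = -4.1975.
  D < 0, so the roots are the complex-conjugate pair z = (-b +/- i sqrt(-D)) / (2a) = 0.2045 +/- 0.9313i.
  For a conjugate pair |z|^2 = z * conj(z) = (product of roots) = c/a = 1/(1.1) = 0.909091, so |z| = sqrt(0.909091) = 0.9535 for both roots.
Moduli of all roots: 4.0000, 0.9535, 0.9535.
All moduli strictly greater than 1? No.
Verdict: Not stationary.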